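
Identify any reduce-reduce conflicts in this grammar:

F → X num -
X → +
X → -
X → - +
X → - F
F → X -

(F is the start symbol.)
Yes — I8: [X → + .] vs [X → - + .]

A reduce-reduce conflict occurs when an LR(0) state has two complete items [A → α .] and [B → β .] — both call for a reduction, and with no lookahead the parser cannot choose between them.

Augment with F' → F and build the canonical LR(0) collection (I0 = CLOSURE({[F' → . F]}), then GOTO on every symbol after a dot until no new states appear). It has 10 states:
  I0: { [F → . X -], [F → . X num -], [F' → . F], [X → . +], [X → . - +], [X → . - F], [X → . -] }  — shift
  I1: { [X → + .] }  — reduce
  I2: { [F → . X -], [F → . X num -], [X → - . +], [X → - . F], [X → - .], [X → . +], [X → . - +], [X → . - F], [X → . -] }  — shift, reduce
  I3: { [F' → F .] }  — accept
  I4: { [F → X . -], [F → X . num -] }  — shift
  I5: { [F → X - .] }  — reduce
  I6: { [F → X num . -] }  — shift
  I7: { [F → X num - .] }  — reduce
  I8: { [X → + .], [X → - + .] }  — 2 reduces
  I9: { [X → - F .] }  — reduce

I8 contains complete items [X → + .], [X → - + .] — reduce-reduce conflict.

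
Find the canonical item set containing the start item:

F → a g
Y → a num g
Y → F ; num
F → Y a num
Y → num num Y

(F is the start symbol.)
{ [F → . Y a num], [F → . a g], [F' → . F], [Y → . F ; num], [Y → . a num g], [Y → . num num Y] }

First, augment the grammar with F' → F
I₀ = CLOSURE({ [F' → . F] }):
  [F' → . F] has the dot before F: add [F → . a g], [F → . Y a num]
  [F → . Y a num] has the dot before Y: add [Y → . a num g], [Y → . F ; num], [Y → . num num Y]
No further items can be added.

I₀ = { [F → . Y a num], [F → . a g], [F' → . F], [Y → . F ; num], [Y → . a num g], [Y → . num num Y] }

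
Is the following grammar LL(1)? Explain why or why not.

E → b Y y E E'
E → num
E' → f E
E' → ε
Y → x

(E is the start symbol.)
Relevant sets:
  FOLLOW(E') = { $, 'f' }

For E:
  PREDICT(E → b Y y E E') = { 'b' }
  PREDICT(E → num) = { 'num' }
For E':
  PREDICT(E' → f E) = { 'f' }
  PREDICT(E' → ε) = { $, 'f' }
Y has a single production, so nothing to check there.

Conflict found: Predict set conflict for E': { 'f' }
The grammar is NOT LL(1).

Answer: No. Predict set conflict for E': { 'f' }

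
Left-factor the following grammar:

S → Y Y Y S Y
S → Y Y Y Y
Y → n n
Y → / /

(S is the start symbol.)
Left-factoring transforms A → αβ₁ | αβ₂ into A → αA' and A' → β₁ | β₂
(α is the longest common prefix among the alternatives). Repeat until
no nonterminal has two alternatives with a common prefix.

Round 1: S has alternatives sharing prefix 'Y Y Y'. Introduce S': S → Y Y Y S'
  Add: S' → S Y
  Add: S' → Y

No remaining common prefixes — done.

Resulting grammar:
S → Y Y Y S'
S' → S Y
S' → Y
Y → n n
Y → / /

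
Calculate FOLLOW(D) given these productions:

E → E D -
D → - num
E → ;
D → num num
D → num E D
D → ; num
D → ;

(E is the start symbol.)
To compute FOLLOW(D), find every occurrence of D on a right-hand side N → α D β: add FIRST(β) \ {ε}, and if β is empty or nullable also add FOLLOW(N). Iterate to a fixed point.

In E → E D -: D is followed by '-', add FIRST('-') \ {ε} = { '-' }
In D → num E D: D is at the end; this adds FOLLOW(D) to itself — nothing new

Taking the union: FOLLOW(D) = { '-' }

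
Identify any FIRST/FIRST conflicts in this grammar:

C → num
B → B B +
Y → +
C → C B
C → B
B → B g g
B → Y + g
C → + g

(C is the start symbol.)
Yes. C → num / C → C B on { 'num' }; C → C B / C → B on { '+' }; C → C B / C → '+' g on { '+' }; C → B / C → '+' g on { '+' }; B → B B '+' / B → B g g on { '+' }; B → B B '+' / B → Y '+' g on { '+' }; B → B g g / B → Y '+' g on { '+' }

A FIRST/FIRST conflict occurs when two productions N → α and N → β for the same non-terminal have FIRST(α) ∩ FIRST(β) ≠ ∅ (with ε ∈ FIRST of a nullable right-hand side, so two nullable alternatives also conflict).

FIRST sets of the non-terminals at (or reachable through a nullable prefix from) the front of some alternative:
  FIRST(C) = { '+', 'num' }
  FIRST(B) = { '+' }
  FIRST(Y) = { '+' }

Productions for C:
  C → num: FIRST = { 'num' }
  C → C B: FIRST = { '+', 'num' }
  C → B: FIRST = { '+' }
  C → + g: FIRST = { '+' }
Productions for B:
  B → B B +: FIRST = { '+' }
  B → B g g: FIRST = { '+' }
  B → Y + g: FIRST = { '+' }
Y has only one production, so no FIRST/FIRST conflict is possible there.

Conflict for C: C → num and C → C B
  Overlap: { 'num' }
Conflict for C: C → C B and C → B
  Overlap: { '+' }
Conflict for C: C → C B and C → + g
  Overlap: { '+' }
Conflict for C: C → B and C → + g
  Overlap: { '+' }
Conflict for B: B → B B + and B → B g g
  Overlap: { '+' }
Conflict for B: B → B B + and B → Y + g
  Overlap: { '+' }
Conflict for B: B → B g g and B → Y + g
  Overlap: { '+' }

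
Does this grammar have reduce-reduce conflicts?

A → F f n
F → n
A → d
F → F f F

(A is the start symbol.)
Augment with A' → A and build the canonical LR(0) collection (I0 = CLOSURE({[A' → . A]}), then GOTO on every symbol after a dot until no new states appear). It has 9 states:
  I0: { [A → . F f n], [A → . d], [A' → . A], [F → . F f F], [F → . n] }  — shift
  I1: { [A' → A .] }  — accept
  I2: { [A → F . f n], [F → F . f F] }  — shift
  I3: { [A → d .] }  — reduce
  I4: { [F → n .] }  — reduce
  I5: { [A → F f . n], [F → . F f F], [F → . n], [F → F f . F] }  — shift
  I6: { [F → F . f F], [F → F f F .] }  — shift, reduce
  I7: { [A → F f n .], [F → n .] }  — 2 reduces
  I8: { [F → . F f F], [F → . n], [F → F f . F] }  — shift

I7 contains complete items [A → F f n .], [F → n .] — reduce-reduce conflict.

Answer: Yes — I7: [A → F f n .] vs [F → n .]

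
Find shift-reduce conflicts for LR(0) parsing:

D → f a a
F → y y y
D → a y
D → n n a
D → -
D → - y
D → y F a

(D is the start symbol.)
Yes — I1: [D → - .] vs [D → - . y]

A shift-reduce conflict occurs when an LR(0) state has both:
  - a complete (reduce) item [A → α .] (dot at the end), and
  - a shift item [B → β . c γ] (dot before a terminal).

Augment with D' → D and build the canonical LR(0) collection (I0 = CLOSURE({[D' → . D]}), then GOTO on every symbol after a dot until no new states appear). It has 18 states:
  I0: { [D → . - y], [D → . -], [D → . a y], [D → . f a a], [D → . n n a], [D → . y F a], [D' → . D] }  — shift
  I1: { [D → - . y], [D → - .] }  — shift, reduce
  I2: { [D' → D .] }  — accept
  I3: { [D → a . y] }  — shift
  I4: { [D → f . a a] }  — shift
  I5: { [D → n . n a] }  — shift
  I6: { [D → y . F a], [F → . y y y] }  — shift
  I7: { [D → y F . a] }  — shift
  I8: { [F → y . y y] }  — shift
  I9: { [F → y y . y] }  — shift
  I10: { [F → y y y .] }  — reduce
  I11: { [D → y F a .] }  — reduce
  I12: { [D → n n . a] }  — shift
  I13: { [D → n n a .] }  — reduce
  I14: { [D → f a . a] }  — shift
  I15: { [D → f a a .] }  — reduce
  I16: { [D → a y .] }  — reduce
  I17: { [D → - y .] }  — reduce

I1 contains reduce item [D → - .] and shift item [D → - . y] — shift-reduce conflict.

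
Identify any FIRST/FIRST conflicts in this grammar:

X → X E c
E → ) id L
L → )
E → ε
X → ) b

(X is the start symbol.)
FIRST sets of the non-terminals at (or reachable through a nullable prefix from) the front of some alternative:
  FIRST(X) = { ')' }

Productions for X:
  X → X E c: FIRST = { ')' }
  X → ) b: FIRST = { ')' }
Productions for E:
  E → ) id L: FIRST = { ')' }
  E → ε: FIRST = { ε }
L has only one production, so no FIRST/FIRST conflict is possible there.

Conflict for X: X → X E c and X → ) b
  Overlap: { ')' }

Answer: Yes. X → X E c / X → ')' b on { ')' }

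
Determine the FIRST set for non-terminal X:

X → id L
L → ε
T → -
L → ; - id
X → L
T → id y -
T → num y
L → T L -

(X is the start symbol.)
To compute FIRST(X), examine every production with X on the left-hand side, reading each right-hand side left to right until a non-nullable symbol is reached.

FIRST sets of the other non-terminals involved (by the same procedure, iterated to a fixed point):
  FIRST(L) = { '-', ';', 'id', 'num', ε }

From X → id L:
  - id is a terminal: add 'id' and stop
From X → L:
  - L is a non-terminal: add FIRST(L) \ {ε} = { '-', ';', 'id', 'num' }
    L is nullable and nothing follows, so the whole right-hand side can vanish: ε ∈ FIRST(X)

Collecting: FIRST(X) = { '-', ';', 'id', 'num', ε }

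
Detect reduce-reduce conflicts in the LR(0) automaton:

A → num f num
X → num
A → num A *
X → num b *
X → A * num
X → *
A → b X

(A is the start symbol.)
Yes — I13: [X → * .] vs [X → num b * .]

A reduce-reduce conflict occurs when an LR(0) state has two complete items [A → α .] and [B → β .] — both call for a reduction, and with no lookahead the parser cannot choose between them.

Augment with A' → A and build the canonical LR(0) collection (I0 = CLOSURE({[A' → . A]}), then GOTO on every symbol after a dot until no new states appear). It has 16 states:
  I0: { [A → . b X], [A → . num A *], [A → . num f num], [A' → . A] }  — shift
  I1: { [A' → A .] }  — accept
  I2: { [A → . b X], [A → . num A *], [A → . num f num], [A → b . X], [X → . *], [X → . A * num], [X → . num b *], [X → . num] }  — shift
  I3: { [A → . b X], [A → . num A *], [A → . num f num], [A → num . A *], [A → num . f num] }  — shift
  I4: { [A → num A . *] }  — shift
  I5: { [A → num f . num] }  — shift
  I6: { [A → num f num .] }  — reduce
  I7: { [A → num A * .] }  — reduce
  I8: { [X → * .] }  — reduce
  I9: { [X → A . * num] }  — shift
  I10: { [A → b X .] }  — reduce
  I11: { [A → . b X], [A → . num A *], [A → . num f num], [A → num . A *], [A → num . f num], [X → num . b *], [X → num .] }  — shift, reduce
  I12: { [A → . b X], [A → . num A *], [A → . num f num], [A → b . X], [X → . *], [X → . A * num], [X → . num b *], [X → . num], [X → num b . *] }  — shift
  I13: { [X → * .], [X → num b * .] }  — 2 reduces
  I14: { [X → A * . num] }  — shift
  I15: { [X → A * num .] }  — reduce

I13 contains complete items [X → * .], [X → num b * .] — reduce-reduce conflict.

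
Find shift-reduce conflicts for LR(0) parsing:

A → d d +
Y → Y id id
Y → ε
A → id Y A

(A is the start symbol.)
Yes — I6: [Y → .] vs [Y → Y id . id]

A shift-reduce conflict occurs when an LR(0) state has both:
  - a complete (reduce) item [A → α .] (dot at the end), and
  - a shift item [B → β . c γ] (dot before a terminal).

Augment with A' → A and build the canonical LR(0) collection (I0 = CLOSURE({[A' → . A]}), then GOTO on every symbol after a dot until no new states appear). It has 10 states:
  I0: { [A → . d d +], [A → . id Y A], [A' → . A] }  — shift
  I1: { [A' → A .] }  — accept
  I2: { [A → d . d +] }  — shift
  I3: { [A → id . Y A], [Y → . Y id id], [Y → .] }  — reduce
  I4: { [A → . d d +], [A → . id Y A], [A → id Y . A], [Y → Y . id id] }  — shift
  I5: { [A → id Y A .] }  — reduce
  I6: { [A → id . Y A], [Y → . Y id id], [Y → .], [Y → Y id . id] }  — shift, reduce
  I7: { [Y → Y id id .] }  — reduce
  I8: { [A → d d . +] }  — shift
  I9: { [A → d d + .] }  — reduce

I6 contains reduce item [Y → .] and shift item [Y → Y id . id] — shift-reduce conflict.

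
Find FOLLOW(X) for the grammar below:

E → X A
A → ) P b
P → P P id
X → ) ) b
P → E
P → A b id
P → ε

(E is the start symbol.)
{ ')' }

To compute FOLLOW(X), find every occurrence of X on a right-hand side N → α X β: add FIRST(β) \ {ε}, and if β is empty or nullable also add FOLLOW(N). Iterate to a fixed point.

In E → X A: X is followed by A, add FIRST(A) \ {ε} = { ')' }

Taking the union: FOLLOW(X) = { ')' }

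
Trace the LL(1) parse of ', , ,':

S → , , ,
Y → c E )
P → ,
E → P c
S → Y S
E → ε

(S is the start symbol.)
Stack is shown with the top on the left.

Stack    Input    Action
------------------------
S $      , , , $  output S → , , ,
, , , $  , , , $  match ','
, , $    , , $    match ','
, $      , $      match ','
$        $        accept

The string is accepted.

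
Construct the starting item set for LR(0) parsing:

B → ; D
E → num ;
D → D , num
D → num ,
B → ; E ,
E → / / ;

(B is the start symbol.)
{ [B → . ; D], [B → . ; E ,], [B' → . B] }

First, augment the grammar with B' → B
I₀ = CLOSURE({ [B' → . B] }):
  [B' → . B] has the dot before B: add [B → . ; D], [B → . ; E ,]
No further items can be added.

I₀ = { [B → . ; D], [B → . ; E ,], [B' → . B] }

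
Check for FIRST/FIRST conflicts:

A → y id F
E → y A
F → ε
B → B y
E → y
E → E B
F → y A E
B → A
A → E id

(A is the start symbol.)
A FIRST/FIRST conflict occurs when two productions N → α and N → β for the same non-terminal have FIRST(α) ∩ FIRST(β) ≠ ∅ (with ε ∈ FIRST of a nullable right-hand side, so two nullable alternatives also conflict).

FIRST sets of the non-terminals at (or reachable through a nullable prefix from) the front of some alternative:
  FIRST(E) = { 'y' }
  FIRST(B) = { 'y' }
  FIRST(A) = { 'y' }

Productions for A:
  A → y id F: FIRST = { 'y' }
  A → E id: FIRST = { 'y' }
Productions for E:
  E → y A: FIRST = { 'y' }
  E → y: FIRST = { 'y' }
  E → E B: FIRST = { 'y' }
Productions for F:
  F → ε: FIRST = { ε }
  F → y A E: FIRST = { 'y' }
Productions for B:
  B → B y: FIRST = { 'y' }
  B → A: FIRST = { 'y' }

Conflict for A: A → y id F and A → E id
  Overlap: { 'y' }
Conflict for E: E → y A and E → y
  Overlap: { 'y' }
Conflict for E: E → y A and E → E B
  Overlap: { 'y' }
Conflict for E: E → y and E → E B
  Overlap: { 'y' }
Conflict for B: B → B y and B → A
  Overlap: { 'y' }

Answer: Yes. A → y id F / A → E id on { 'y' }; E → y A / E → y on { 'y' }; E → y A / E → E B on { 'y' }; E → y / E → E B on { 'y' }; B → B y / B → A on { 'y' }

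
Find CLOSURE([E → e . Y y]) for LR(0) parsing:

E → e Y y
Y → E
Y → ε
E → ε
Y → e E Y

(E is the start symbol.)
To compute CLOSURE, for each item [A → α.Bβ] where B is a non-terminal, add [B → .γ] for all productions B → γ; repeat for the newly added items until nothing changes.

Start with: [E → e . Y y]
  [E → e . Y y] has the dot before Y: add [Y → . E], [Y → .], [Y → . e E Y]
  [Y → . E] has the dot before E: add [E → . e Y y], [E → .]
No further items can be added.

CLOSURE = { [E → . e Y y], [E → .], [E → e . Y y], [Y → . E], [Y → . e E Y], [Y → .] }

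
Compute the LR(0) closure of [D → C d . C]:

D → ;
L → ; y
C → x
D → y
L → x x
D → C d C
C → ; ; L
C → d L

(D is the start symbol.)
Start with: [D → C d . C]
  [D → C d . C] has the dot before C: add [C → . x], [C → . ; ; L], [C → . d L]
No further items can be added.

CLOSURE = { [C → . ; ; L], [C → . d L], [C → . x], [D → C d . C] }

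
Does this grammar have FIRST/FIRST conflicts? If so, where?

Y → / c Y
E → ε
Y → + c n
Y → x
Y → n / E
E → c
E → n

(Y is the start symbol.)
No FIRST/FIRST conflicts.

Productions for Y:
  Y → / c Y: FIRST = { '/' }
  Y → + c n: FIRST = { '+' }
  Y → x: FIRST = { 'x' }
  Y → n / E: FIRST = { 'n' }
Productions for E:
  E → ε: FIRST = { ε }
  E → c: FIRST = { 'c' }
  E → n: FIRST = { 'n' }

All alternatives of each non-terminal have pairwise disjoint FIRST sets.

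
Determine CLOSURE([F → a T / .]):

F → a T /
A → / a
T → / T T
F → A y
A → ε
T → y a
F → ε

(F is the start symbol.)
{ [F → a T / .] }

Start with: [F → a T / .]
The dot is at the end, so nothing is added.

CLOSURE = { [F → a T / .] }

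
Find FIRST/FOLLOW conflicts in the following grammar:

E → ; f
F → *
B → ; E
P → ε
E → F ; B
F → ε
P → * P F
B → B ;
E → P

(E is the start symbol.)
A FIRST/FOLLOW conflict occurs when a non-terminal N has a nullable alternative N → β (β ⇒* ε) and another alternative N → α with FIRST(α) ∩ FOLLOW(N) ≠ ∅: on such a lookahead the parser cannot decide between expanding α and letting N vanish via β.

Nullable non-terminals: E, F, P.
FIRST sets used below: FIRST(F) = { '*', ε }, FIRST(P) = { '*', ε }

E: nullable alternative(s) E → P; FOLLOW(E) = { $, ';' }
  E → ; f: FIRST \ {ε} = { ';' } — overlaps FOLLOW(E) on { ';' }: CONFLICT
  E → F ; B: FIRST \ {ε} = { '*', ';' } — overlaps FOLLOW(E) on { ';' }: CONFLICT
  E → P: FIRST \ {ε} = { '*' } — this is the only nullable alternative, skip

F: nullable alternative(s) F → ε; FOLLOW(F) = { $, '*', ';' }
  F → *: FIRST \ {ε} = { '*' } — overlaps FOLLOW(F) on { '*' }: CONFLICT
  F → ε: FIRST \ {ε} = { } — this is the only nullable alternative, skip

P: nullable alternative(s) P → ε; FOLLOW(P) = { $, '*', ';' }
  P → ε: FIRST \ {ε} = { } — this is the only nullable alternative, skip
  P → * P F: FIRST \ {ε} = { '*' } — overlaps FOLLOW(P) on { '*' }: CONFLICT

B has no nullable alternative, so no FIRST/FOLLOW check is needed there.

So the grammar has 4 FIRST/FOLLOW conflicts (marked CONFLICT above).

Answer: Yes. E → ';' f with FOLLOW(E) on { ';' }; E → F ';' B with FOLLOW(E) on { ';' }; F → '*' with FOLLOW(F) on { '*' }; P → '*' P F with FOLLOW(P) on { '*' }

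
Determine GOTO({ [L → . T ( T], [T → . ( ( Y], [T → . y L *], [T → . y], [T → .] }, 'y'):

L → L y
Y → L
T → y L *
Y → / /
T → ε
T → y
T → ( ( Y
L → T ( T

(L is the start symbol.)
{ [L → . L y], [L → . T ( T], [T → . ( ( Y], [T → . y L *], [T → . y], [T → .], [T → y . L *], [T → y .] }

GOTO(I, 'y') = CLOSURE({ [A → αX.β] : [A → α.Xβ] ∈ I, X = 'y' })

Items with dot before 'y', with the dot advanced:
  [T → . y] → [T → y .]
  [T → . y L *] → [T → y . L *]
Closure of the advanced items:
  [T → y . L *] has the dot before L: add [L → . L y], [L → . T ( T]
  [L → . T ( T] has the dot before T: add [T → . y L *], [T → .], [T → . y], [T → . ( ( Y]

GOTO = { [L → . L y], [L → . T ( T], [T → . ( ( Y], [T → . y L *], [T → . y], [T → .], [T → y . L *], [T → y .] }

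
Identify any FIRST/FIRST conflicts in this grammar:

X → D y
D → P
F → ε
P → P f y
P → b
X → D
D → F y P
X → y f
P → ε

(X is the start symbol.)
Yes. X → D y / X → D on { 'b', 'f', 'y' }; X → D y / X → y f on { 'y' }; X → D / X → y f on { 'y' }; P → P f y / P → b on { 'b' }

A FIRST/FIRST conflict occurs when two productions N → α and N → β for the same non-terminal have FIRST(α) ∩ FIRST(β) ≠ ∅ (with ε ∈ FIRST of a nullable right-hand side, so two nullable alternatives also conflict).

FIRST sets of the non-terminals at (or reachable through a nullable prefix from) the front of some alternative:
  FIRST(D) = { 'b', 'f', 'y', ε }
  FIRST(P) = { 'b', 'f', ε }
  FIRST(F) = { ε }

Productions for X:
  X → D y: FIRST = { 'b', 'f', 'y' }
  X → D: FIRST = { 'b', 'f', 'y', ε }
  X → y f: FIRST = { 'y' }
Productions for D:
  D → P: FIRST = { 'b', 'f', ε }
  D → F y P: FIRST = { 'y' }
Productions for P:
  P → P f y: FIRST = { 'b', 'f' }
  P → b: FIRST = { 'b' }
  P → ε: FIRST = { ε }
F has only one production, so no FIRST/FIRST conflict is possible there.

Conflict for X: X → D y and X → D
  Overlap: { 'b', 'f', 'y' }
Conflict for X: X → D y and X → y f
  Overlap: { 'y' }
Conflict for X: X → D and X → y f
  Overlap: { 'y' }
Conflict for P: P → P f y and P → b
  Overlap: { 'b' }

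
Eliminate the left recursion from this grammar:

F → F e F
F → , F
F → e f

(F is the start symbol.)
F is directly left-recursive. The standard transformation for
  A → A α₁ | ... | A α_m | β₁ | ... | β_n
is
  A  → β₁ A' | ... | β_n A'
  A' → α₁ A' | ... | α_m A' | ε

F → , F becomes F → , F F'
F → e f becomes F → e f F'
F → F e F becomes F' → e F F'
Add F' → ε

Resulting grammar:
F → , F F'
F → e f F'
F' → e F F'
F' → ε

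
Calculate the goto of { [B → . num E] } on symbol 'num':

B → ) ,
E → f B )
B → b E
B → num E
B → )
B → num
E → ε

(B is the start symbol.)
{ [B → num . E], [E → . f B )], [E → .] }

GOTO(I, 'num') = CLOSURE({ [A → αX.β] : [A → α.Xβ] ∈ I, X = 'num' })

Items with dot before 'num', with the dot advanced:
  [B → . num E] → [B → num . E]
Closure of the advanced items:
  [B → num . E] has the dot before E: add [E → . f B )], [E → .]

GOTO = { [B → num . E], [E → . f B )], [E → .] }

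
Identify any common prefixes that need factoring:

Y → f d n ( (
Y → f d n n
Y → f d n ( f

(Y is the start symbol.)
Left-factoring is needed when two productions for the same non-terminal
share a common prefix on the right-hand side.

Productions for Y:
  Y → f d n ( (
  Y → f d n n
  Y → f d n ( f

Found common prefix 'f d n' in productions for Y

Answer: Yes, Y has productions with common prefix 'f d n'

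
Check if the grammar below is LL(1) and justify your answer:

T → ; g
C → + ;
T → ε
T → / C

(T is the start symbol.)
Yes, the grammar is LL(1).

A grammar is LL(1) if for each non-terminal N with multiple productions, the predict sets of those productions are pairwise disjoint, where PREDICT(N → α) = (FIRST(α) \ {ε}) ∪ (FOLLOW(N) if α ⇒* ε).

Relevant sets:
  FOLLOW(T) = { $ }

For T:
  PREDICT(T → ';' g) = { ';' }
  PREDICT(T → ε) = { $ }
  PREDICT(T → '/' C) = { '/' }
C has a single production, so nothing to check there.

All predict sets are disjoint. The grammar IS LL(1).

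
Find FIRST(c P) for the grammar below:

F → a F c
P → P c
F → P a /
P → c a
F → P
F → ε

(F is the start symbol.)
To compute FIRST(c P), process the symbols left to right:
Symbol c is a terminal. Add 'c' and stop.
FIRST(c P) = { 'c' }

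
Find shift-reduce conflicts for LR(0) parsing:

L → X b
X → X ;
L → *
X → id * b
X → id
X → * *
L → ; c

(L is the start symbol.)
Yes — I1: [L → * .] vs [X → * . *]; I5: [X → id .] vs [X → id . * b]

Augment with L' → L and build the canonical LR(0) collection (I0 = CLOSURE({[L' → . L]}), then GOTO on every symbol after a dot until no new states appear). It has 12 states:
  I0: { [L → . *], [L → . ; c], [L → . X b], [L' → . L], [X → . * *], [X → . X ;], [X → . id * b], [X → . id] }  — shift
  I1: { [L → * .], [X → * . *] }  — shift, reduce
  I2: { [L → ; . c] }  — shift
  I3: { [L' → L .] }  — accept
  I4: { [L → X . b], [X → X . ;] }  — shift
  I5: { [X → id . * b], [X → id .] }  — shift, reduce
  I6: { [X → id * . b] }  — shift
  I7: { [X → id * b .] }  — reduce
  I8: { [X → X ; .] }  — reduce
  I9: { [L → X b .] }  — reduce
  I10: { [L → ; c .] }  — reduce
  I11: { [X → * * .] }  — reduce

I1 contains reduce item [L → * .] and shift item [X → * . *] — shift-reduce conflict.
I5 contains reduce item [X → id .] and shift item [X → id . * b] — shift-reduce conflict.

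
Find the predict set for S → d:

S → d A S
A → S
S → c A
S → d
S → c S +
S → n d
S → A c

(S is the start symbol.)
PREDICT(S → d) = (FIRST(RHS) \ {ε}) ∪ (FOLLOW(S) if ε ∈ FIRST(RHS), i.e. RHS ⇒* ε)
FIRST(d) = { 'd' }
ε ∉ FIRST(d), so FOLLOW(S) is not added.
PREDICT(S → d) = { 'd' }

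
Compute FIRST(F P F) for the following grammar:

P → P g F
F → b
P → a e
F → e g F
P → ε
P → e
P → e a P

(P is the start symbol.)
FIRST sets of the non-terminals involved (from the grammar, by fixed-point iteration):
  FIRST(F) = { 'b', 'e' }

To compute FIRST(F P F), process the symbols left to right:
Symbol F is a non-terminal. Add FIRST(F) \ {ε} = { 'b', 'e' }
F is not nullable (ε ∉ FIRST(F)), so stop here.
FIRST(F P F) = { 'b', 'e' }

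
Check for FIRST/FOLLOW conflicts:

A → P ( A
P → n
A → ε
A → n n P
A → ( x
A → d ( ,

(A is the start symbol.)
No FIRST/FOLLOW conflicts.

Nullable non-terminals: A.
FIRST sets used below: FIRST(P) = { 'n' }

A: nullable alternative(s) A → ε; FOLLOW(A) = { $ }
  A → P ( A: FIRST \ {ε} = { 'n' } — disjoint from FOLLOW(A)
  A → ε: FIRST \ {ε} = { } — this is the only nullable alternative, skip
  A → n n P: FIRST \ {ε} = { 'n' } — disjoint from FOLLOW(A)
  A → ( x: FIRST \ {ε} = { '(' } — disjoint from FOLLOW(A)
  A → d ( ,: FIRST \ {ε} = { 'd' } — disjoint from FOLLOW(A)

P has no nullable alternative, so no FIRST/FOLLOW check is needed there.

No FIRST/FOLLOW conflicts found.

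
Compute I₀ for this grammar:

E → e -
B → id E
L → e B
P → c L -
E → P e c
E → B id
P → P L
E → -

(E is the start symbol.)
First, augment the grammar with E' → E
I₀ = CLOSURE({ [E' → . E] }):
  [E' → . E] has the dot before E: add [E → . e -], [E → . P e c], [E → . B id], [E → . -]
  [E → . P e c] has the dot before P: add [P → . c L -], [P → . P L]
  [E → . B id] has the dot before B: add [B → . id E]
No further items can be added.

I₀ = { [B → . id E], [E → . -], [E → . B id], [E → . P e c], [E → . e -], [E' → . E], [P → . P L], [P → . c L -] }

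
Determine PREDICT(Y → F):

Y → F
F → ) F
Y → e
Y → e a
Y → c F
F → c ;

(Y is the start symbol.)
PREDICT(Y → F) = (FIRST(RHS) \ {ε}) ∪ (FOLLOW(Y) if ε ∈ FIRST(RHS), i.e. RHS ⇒* ε)
FIRST(F) = { ')', 'c' }
FIRST(F) = { ')', 'c' }
ε ∉ FIRST(F), so FOLLOW(Y) is not added.
PREDICT(Y → F) = { ')', 'c' }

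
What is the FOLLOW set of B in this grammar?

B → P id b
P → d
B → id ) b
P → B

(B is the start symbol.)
{ $, 'id' }

B is the start symbol, so $ ∈ FOLLOW(B).
In P → B: B is at the end, add FOLLOW(P)

The FOLLOW sets referred to above (computed the same way, to a fixed point):
  FOLLOW(P) = { 'id' }

Taking the union: FOLLOW(B) = { $, 'id' }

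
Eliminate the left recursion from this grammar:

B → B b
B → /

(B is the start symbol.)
B is directly left-recursive. The standard transformation for
  A → A α₁ | ... | A α_m | β₁ | ... | β_n
is
  A  → β₁ A' | ... | β_n A'
  A' → α₁ A' | ... | α_m A' | ε

B → / becomes B → / B'
B → B b becomes B' → b B'
Add B' → ε

Resulting grammar:
B → / B'
B' → b B'
B' → ε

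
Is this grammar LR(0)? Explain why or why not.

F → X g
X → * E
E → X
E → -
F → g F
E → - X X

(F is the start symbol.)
No. Shift-reduce conflict between [E → - .] and [X → . * E]

A grammar is LR(0) if no state in the canonical LR(0) collection has:
  - both a shift item (dot before a terminal) and a complete item (shift-reduce conflict), or
  - two or more complete items (reduce-reduce conflict; the accept item [F' → F .] counts as a complete item here).

Augment with F' → F and build the canonical LR(0) collection (I0 = CLOSURE({[F' → . F]}), then GOTO on every symbol after a dot until no new states appear). It has 12 states:
  I0: { [F → . X g], [F → . g F], [F' → . F], [X → . * E] }  — shift
  I1: { [E → . - X X], [E → . -], [E → . X], [X → * . E], [X → . * E] }  — shift
  I2: { [F' → F .] }  — accept
  I3: { [F → X . g] }  — shift
  I4: { [F → . X g], [F → . g F], [F → g . F], [X → . * E] }  — shift
  I5: { [F → g F .] }  — reduce
  I6: { [F → X g .] }  — reduce
  I7: { [E → - . X X], [E → - .], [X → . * E] }  — shift, reduce
  I8: { [X → * E .] }  — reduce
  I9: { [E → X .] }  — reduce
  I10: { [E → - X . X], [X → . * E] }  — shift
  I11: { [E → - X X .] }  — reduce

Conflict in state I7:
  Shift-reduce conflict between [E → - .] and [X → . * E]
So the grammar is NOT LR(0).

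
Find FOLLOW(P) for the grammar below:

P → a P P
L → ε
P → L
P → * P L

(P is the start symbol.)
{ $, '*', 'a' }

P is the start symbol, so $ ∈ FOLLOW(P).
In P → a P P: P is followed by P, add FIRST(P) \ {ε} = { '*', 'a' }
  P is nullable, so FOLLOW(P) is also included — that is the set being defined, nothing new
In P → a P P: P is at the end; this adds FOLLOW(P) to itself — nothing new
In P → * P L: P is followed by L, add FIRST(L) \ {ε} = { }
  L is nullable, so FOLLOW(P) is also included — that is the set being defined, nothing new

Taking the union: FOLLOW(P) = { $, '*', 'a' }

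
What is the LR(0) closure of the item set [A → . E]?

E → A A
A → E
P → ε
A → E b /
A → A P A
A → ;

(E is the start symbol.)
To compute CLOSURE, for each item [A → α.Bβ] where B is a non-terminal, add [B → .γ] for all productions B → γ; repeat for the newly added items until nothing changes.

Start with: [A → . E]
  [A → . E] has the dot before E: add [E → . A A]
  [E → . A A] has the dot before A: add [A → . E b /], [A → . A P A], [A → . ;]
No further items can be added.

CLOSURE = { [A → . ;], [A → . A P A], [A → . E b /], [A → . E], [E → . A A] }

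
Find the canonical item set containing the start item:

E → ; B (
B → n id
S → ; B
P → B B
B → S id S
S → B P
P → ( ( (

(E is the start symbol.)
First, augment the grammar with E' → E
I₀ = CLOSURE({ [E' → . E] }):
  [E' → . E] has the dot before E: add [E → . ; B (]
No further items can be added.

I₀ = { [E → . ; B (], [E' → . E] }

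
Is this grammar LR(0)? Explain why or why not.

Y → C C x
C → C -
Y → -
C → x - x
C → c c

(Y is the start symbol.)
Yes, the grammar is LR(0)

Augment with Y' → Y and build the canonical LR(0) collection (I0 = CLOSURE({[Y' → . Y]}), then GOTO on every symbol after a dot until no new states appear). It has 12 states:
  I0: { [C → . C -], [C → . c c], [C → . x - x], [Y → . -], [Y → . C C x], [Y' → . Y] }  — shift
  I1: { [Y → - .] }  — reduce
  I2: { [C → . C -], [C → . c c], [C → . x - x], [C → C . -], [Y → C . C x] }  — shift
  I3: { [Y' → Y .] }  — accept
  I4: { [C → c . c] }  — shift
  I5: { [C → x . - x] }  — shift
  I6: { [C → x - . x] }  — shift
  I7: { [C → x - x .] }  — reduce
  I8: { [C → c c .] }  — reduce
  I9: { [C → C - .] }  — reduce
  I10: { [C → C . -], [Y → C C . x] }  — shift
  I11: { [Y → C C x .] }  — reduce

Every state is either a pure shift/goto state or contains exactly one complete item and nothing to shift — no conflicts. The grammar is LR(0).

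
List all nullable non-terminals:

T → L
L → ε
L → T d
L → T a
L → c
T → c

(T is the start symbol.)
ε-productions: L → ε
So L is immediately nullable.
T → L: every symbol on the right is nullable, so T is nullable too.
Every non-terminal is now nullable.
Nullable = { 'L', 'T' }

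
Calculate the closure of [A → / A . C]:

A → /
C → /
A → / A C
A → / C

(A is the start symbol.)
To compute CLOSURE, for each item [A → α.Bβ] where B is a non-terminal, add [B → .γ] for all productions B → γ; repeat for the newly added items until nothing changes.

Start with: [A → / A . C]
  [A → / A . C] has the dot before C: add [C → . /]
No further items can be added.

CLOSURE = { [A → / A . C], [C → . /] }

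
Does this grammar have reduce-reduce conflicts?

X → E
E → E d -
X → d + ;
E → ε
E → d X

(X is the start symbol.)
No reduce-reduce conflicts

A reduce-reduce conflict occurs when an LR(0) state has two complete items [A → α .] and [B → β .] — both call for a reduction, and with no lookahead the parser cannot choose between them.

Augment with X' → X and build the canonical LR(0) collection (I0 = CLOSURE({[X' → . X]}), then GOTO on every symbol after a dot until no new states appear). It has 9 states:
  I0: { [E → . E d -], [E → . d X], [E → .], [X → . E], [X → . d + ;], [X' → . X] }  — shift, reduce
  I1: { [E → E . d -], [X → E .] }  — shift, reduce
  I2: { [X' → X .] }  — accept
  I3: { [E → . E d -], [E → . d X], [E → .], [E → d . X], [X → . E], [X → . d + ;], [X → d . + ;] }  — shift, reduce
  I4: { [X → d + . ;] }  — shift
  I5: { [E → d X .] }  — reduce
  I6: { [X → d + ; .] }  — reduce
  I7: { [E → E d . -] }  — shift
  I8: { [E → E d - .] }  — reduce

No state contains more than one complete item.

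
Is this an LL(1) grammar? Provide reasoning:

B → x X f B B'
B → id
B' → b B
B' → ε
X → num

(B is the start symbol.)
No. Predict set conflict for B': { 'b' }

Relevant sets:
  FOLLOW(B') = { $, 'b' }

For B:
  PREDICT(B → x X f B B') = { 'x' }
  PREDICT(B → id) = { 'id' }
For B':
  PREDICT(B' → b B) = { 'b' }
  PREDICT(B' → ε) = { $, 'b' }
X has a single production, so nothing to check there.

Conflict found: Predict set conflict for B': { 'b' }
The grammar is NOT LL(1).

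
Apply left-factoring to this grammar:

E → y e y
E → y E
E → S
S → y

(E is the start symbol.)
E → y E'
E' → e y
E' → E
E → S
S → y

Left-factoring transforms A → αβ₁ | αβ₂ into A → αA' and A' → β₁ | β₂
(α is the longest common prefix among the alternatives). Repeat until
no nonterminal has two alternatives with a common prefix.

Round 1: E has alternatives sharing prefix 'y'. Introduce E': E → y E'
  Add: E' → e y
  Add: E' → E

No remaining common prefixes — done.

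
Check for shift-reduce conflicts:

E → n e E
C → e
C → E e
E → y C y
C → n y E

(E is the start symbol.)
A shift-reduce conflict occurs when an LR(0) state has both:
  - a complete (reduce) item [A → α .] (dot at the end), and
  - a shift item [B → β . c γ] (dot before a terminal).

Augment with E' → E and build the canonical LR(0) collection (I0 = CLOSURE({[E' → . E]}), then GOTO on every symbol after a dot until no new states appear). It has 14 states:
  I0: { [E → . n e E], [E → . y C y], [E' → . E] }  — shift
  I1: { [E' → E .] }  — accept
  I2: { [E → n . e E] }  — shift
  I3: { [C → . E e], [C → . e], [C → . n y E], [E → . n e E], [E → . y C y], [E → y . C y] }  — shift
  I4: { [E → y C . y] }  — shift
  I5: { [C → E . e] }  — shift
  I6: { [C → e .] }  — reduce
  I7: { [C → n . y E], [E → n . e E] }  — shift
  I8: { [E → . n e E], [E → . y C y], [E → n e . E] }  — shift
  I9: { [C → n y . E], [E → . n e E], [E → . y C y] }  — shift
  I10: { [C → n y E .] }  — reduce
  I11: { [E → n e E .] }  — reduce
  I12: { [C → E e .] }  — reduce
  I13: { [E → y C y .] }  — reduce

No state contains both a complete item and a shift item.

Answer: No shift-reduce conflicts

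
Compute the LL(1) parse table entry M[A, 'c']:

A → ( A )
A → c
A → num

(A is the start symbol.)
To find M[A, 'c'], we find productions for A where 'c' is in the predict set (PREDICT(N → α) = (FIRST(α) \ {ε}) ∪ (FOLLOW(N) if α ⇒* ε)).

A → ( A ): PREDICT = { '(' }
A → c: PREDICT = { 'c' }
  'c' is in predict set, so this production goes in M[A, 'c']
A → num: PREDICT = { 'num' }

M[A, 'c'] = A → c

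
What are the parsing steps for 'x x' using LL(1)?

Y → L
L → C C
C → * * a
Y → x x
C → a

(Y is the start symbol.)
LL(1) parsing maintains a stack (initially the start symbol over $) and the input. At each step: if the stack top is a terminal, match it against the current input token; if it is a non-terminal N, replace it with the RHS of M[N, lookahead] (the unique production whose predict set contains the lookahead).

Stack is shown with the top on the left.

Stack  Input  Action
--------------------
Y $    x x $  output Y → x x
x x $  x x $  match 'x'
x $    x $    match 'x'
$      $      accept

The string is accepted.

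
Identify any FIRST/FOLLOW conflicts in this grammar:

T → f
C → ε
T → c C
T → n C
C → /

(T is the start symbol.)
No FIRST/FOLLOW conflicts.

A FIRST/FOLLOW conflict occurs when a non-terminal N has a nullable alternative N → β (β ⇒* ε) and another alternative N → α with FIRST(α) ∩ FOLLOW(N) ≠ ∅: on such a lookahead the parser cannot decide between expanding α and letting N vanish via β.

Nullable non-terminals: C.

C: nullable alternative(s) C → ε; FOLLOW(C) = { $ }
  C → ε: FIRST \ {ε} = { } — this is the only nullable alternative, skip
  C → /: FIRST \ {ε} = { '/' } — disjoint from FOLLOW(C)

T has no nullable alternative, so no FIRST/FOLLOW check is needed there.

No FIRST/FOLLOW conflicts found.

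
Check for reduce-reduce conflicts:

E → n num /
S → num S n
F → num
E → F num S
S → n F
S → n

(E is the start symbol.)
No reduce-reduce conflicts

A reduce-reduce conflict occurs when an LR(0) state has two complete items [A → α .] and [B → β .] — both call for a reduction, and with no lookahead the parser cannot choose between them.

Augment with E' → E and build the canonical LR(0) collection (I0 = CLOSURE({[E' → . E]}), then GOTO on every symbol after a dot until no new states appear). It has 14 states:
  I0: { [E → . F num S], [E → . n num /], [E' → . E], [F → . num] }  — shift
  I1: { [E' → E .] }  — accept
  I2: { [E → F . num S] }  — shift
  I3: { [E → n . num /] }  — shift
  I4: { [F → num .] }  — reduce
  I5: { [E → n num . /] }  — shift
  I6: { [E → n num / .] }  — reduce
  I7: { [E → F num . S], [S → . n F], [S → . n], [S → . num S n] }  — shift
  I8: { [E → F num S .] }  — reduce
  I9: { [F → . num], [S → n . F], [S → n .] }  — shift, reduce
  I10: { [S → . n F], [S → . n], [S → . num S n], [S → num . S n] }  — shift
  I11: { [S → num S . n] }  — shift
  I12: { [S → num S n .] }  — reduce
  I13: { [S → n F .] }  — reduce

No state contains more than one complete item.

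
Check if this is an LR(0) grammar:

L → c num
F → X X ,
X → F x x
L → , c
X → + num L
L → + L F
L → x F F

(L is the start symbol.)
A grammar is LR(0) if no state in the canonical LR(0) collection has:
  - both a shift item (dot before a terminal) and a complete item (shift-reduce conflict), or
  - two or more complete items (reduce-reduce conflict; the accept item [L' → L .] counts as a complete item here).

Augment with L' → L and build the canonical LR(0) collection (I0 = CLOSURE({[L' → . L]}), then GOTO on every symbol after a dot until no new states appear). It has 21 states:
  I0: { [L → . + L F], [L → . , c], [L → . c num], [L → . x F F], [L' → . L] }  — shift
  I1: { [L → + . L F], [L → . + L F], [L → . , c], [L → . c num], [L → . x F F] }  — shift
  I2: { [L → , . c] }  — shift
  I3: { [L' → L .] }  — accept
  I4: { [L → c . num] }  — shift
  I5: { [F → . X X ,], [L → x . F F], [X → . + num L], [X → . F x x] }  — shift
  I6: { [X → + . num L] }  — shift
  I7: { [F → . X X ,], [L → x F . F], [X → . + num L], [X → . F x x], [X → F . x x] }  — shift
  I8: { [F → . X X ,], [F → X . X ,], [X → . + num L], [X → . F x x] }  — shift
  I9: { [X → F . x x] }  — shift
  I10: { [F → . X X ,], [F → X . X ,], [F → X X . ,], [X → . + num L], [X → . F x x] }  — shift
  I11: { [F → X X , .] }  — reduce
  I12: { [X → F x . x] }  — shift
  I13: { [X → F x x .] }  — reduce
  I14: { [L → x F F .], [X → F . x x] }  — shift, reduce
  I15: { [L → . + L F], [L → . , c], [L → . c num], [L → . x F F], [X → + num . L] }  — shift
  I16: { [X → + num L .] }  — reduce
  I17: { [L → c num .] }  — reduce
  I18: { [L → , c .] }  — reduce
  I19: { [F → . X X ,], [L → + L . F], [X → . + num L], [X → . F x x] }  — shift
  I20: { [L → + L F .], [X → F . x x] }  — shift, reduce

Conflict in state I14:
  Shift-reduce conflict between [L → x F F .] and [X → F . x x]
So the grammar is NOT LR(0).

Answer: No. Shift-reduce conflict between [L → x F F .] and [X → F . x x]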